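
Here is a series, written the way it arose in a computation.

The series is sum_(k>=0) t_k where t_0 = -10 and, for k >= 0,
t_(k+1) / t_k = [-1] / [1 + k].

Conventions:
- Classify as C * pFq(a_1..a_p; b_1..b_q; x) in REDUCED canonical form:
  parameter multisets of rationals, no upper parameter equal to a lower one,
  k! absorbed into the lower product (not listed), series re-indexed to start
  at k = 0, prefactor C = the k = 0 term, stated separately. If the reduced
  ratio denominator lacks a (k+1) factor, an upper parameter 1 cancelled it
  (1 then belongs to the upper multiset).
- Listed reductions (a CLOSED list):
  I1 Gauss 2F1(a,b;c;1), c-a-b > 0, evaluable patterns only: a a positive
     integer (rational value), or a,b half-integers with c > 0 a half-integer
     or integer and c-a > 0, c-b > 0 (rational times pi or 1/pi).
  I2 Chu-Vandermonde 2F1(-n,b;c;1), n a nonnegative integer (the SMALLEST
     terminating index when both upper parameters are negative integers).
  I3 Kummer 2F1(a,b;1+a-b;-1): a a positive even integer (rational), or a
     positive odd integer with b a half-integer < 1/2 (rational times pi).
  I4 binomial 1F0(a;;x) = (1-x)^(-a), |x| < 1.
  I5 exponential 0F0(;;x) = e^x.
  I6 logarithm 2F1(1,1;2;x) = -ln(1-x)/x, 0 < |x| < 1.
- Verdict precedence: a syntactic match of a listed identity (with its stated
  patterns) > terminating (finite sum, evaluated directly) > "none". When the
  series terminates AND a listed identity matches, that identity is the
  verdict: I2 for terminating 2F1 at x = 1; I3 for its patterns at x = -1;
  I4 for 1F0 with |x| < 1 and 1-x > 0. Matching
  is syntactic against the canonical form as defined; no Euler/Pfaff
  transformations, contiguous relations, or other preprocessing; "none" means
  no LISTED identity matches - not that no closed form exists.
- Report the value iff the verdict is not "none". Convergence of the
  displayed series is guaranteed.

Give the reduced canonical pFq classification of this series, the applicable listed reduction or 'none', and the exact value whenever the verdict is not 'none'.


x = -1 here; the reduced form reads 0F0, upper {-}, lower {-}, C = -10. Verdict: exponential (I5) applies (the 0F0 exponential series at x = -1). Exact value: (-10) * e^(-1).

Key observation: x = (-1) and the expanded ratio factors over Q; C = -10, x = -1, roots give parameters.
Ratio: r(k) = (-1) * 1 / [(k+1)] - rational in k. x = (-1); t_0 = -10; negate the roots.


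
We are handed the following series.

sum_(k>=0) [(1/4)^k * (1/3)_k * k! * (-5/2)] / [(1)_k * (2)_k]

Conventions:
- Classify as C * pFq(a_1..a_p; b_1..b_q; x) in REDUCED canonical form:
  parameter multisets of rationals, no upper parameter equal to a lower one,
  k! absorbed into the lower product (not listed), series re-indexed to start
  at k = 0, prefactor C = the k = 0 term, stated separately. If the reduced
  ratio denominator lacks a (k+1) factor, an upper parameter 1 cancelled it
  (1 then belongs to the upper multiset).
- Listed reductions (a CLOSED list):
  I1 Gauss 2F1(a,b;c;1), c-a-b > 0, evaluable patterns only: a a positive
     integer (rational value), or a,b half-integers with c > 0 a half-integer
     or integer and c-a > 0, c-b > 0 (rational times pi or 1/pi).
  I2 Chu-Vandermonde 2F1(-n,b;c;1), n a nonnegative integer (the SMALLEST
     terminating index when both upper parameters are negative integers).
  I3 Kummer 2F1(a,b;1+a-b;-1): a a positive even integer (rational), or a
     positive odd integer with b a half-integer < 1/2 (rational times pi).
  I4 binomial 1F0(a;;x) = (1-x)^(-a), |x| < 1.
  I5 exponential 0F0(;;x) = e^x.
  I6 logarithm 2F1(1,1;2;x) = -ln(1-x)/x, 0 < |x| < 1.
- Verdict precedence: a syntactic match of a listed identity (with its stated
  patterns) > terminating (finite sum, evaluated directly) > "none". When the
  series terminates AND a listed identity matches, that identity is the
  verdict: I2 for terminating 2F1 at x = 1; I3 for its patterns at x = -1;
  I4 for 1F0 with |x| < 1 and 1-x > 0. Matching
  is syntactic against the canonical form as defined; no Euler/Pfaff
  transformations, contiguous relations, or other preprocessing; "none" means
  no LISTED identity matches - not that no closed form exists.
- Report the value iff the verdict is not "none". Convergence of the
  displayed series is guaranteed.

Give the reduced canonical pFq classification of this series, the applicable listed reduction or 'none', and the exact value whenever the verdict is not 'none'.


First insight: t_0 = -5/2 here, and (1)_k (C = -5/2) is k! itself.
Consecutive-term ratio: r(k) = (1/4) * (k+1/3) (k+1) / [(k+2) (k+1)] - rational; roots negated = parameters, x = (1/4), C = -5/2.

Classification (C = -5/2): 2F1 with upper {1/3, 1}, lower {2}, argument x = 1/4. Verdict: none. A 2F1 with upper {1/3, 1} fits none of I1-I6 at x = 1/4; the sum runs forever.


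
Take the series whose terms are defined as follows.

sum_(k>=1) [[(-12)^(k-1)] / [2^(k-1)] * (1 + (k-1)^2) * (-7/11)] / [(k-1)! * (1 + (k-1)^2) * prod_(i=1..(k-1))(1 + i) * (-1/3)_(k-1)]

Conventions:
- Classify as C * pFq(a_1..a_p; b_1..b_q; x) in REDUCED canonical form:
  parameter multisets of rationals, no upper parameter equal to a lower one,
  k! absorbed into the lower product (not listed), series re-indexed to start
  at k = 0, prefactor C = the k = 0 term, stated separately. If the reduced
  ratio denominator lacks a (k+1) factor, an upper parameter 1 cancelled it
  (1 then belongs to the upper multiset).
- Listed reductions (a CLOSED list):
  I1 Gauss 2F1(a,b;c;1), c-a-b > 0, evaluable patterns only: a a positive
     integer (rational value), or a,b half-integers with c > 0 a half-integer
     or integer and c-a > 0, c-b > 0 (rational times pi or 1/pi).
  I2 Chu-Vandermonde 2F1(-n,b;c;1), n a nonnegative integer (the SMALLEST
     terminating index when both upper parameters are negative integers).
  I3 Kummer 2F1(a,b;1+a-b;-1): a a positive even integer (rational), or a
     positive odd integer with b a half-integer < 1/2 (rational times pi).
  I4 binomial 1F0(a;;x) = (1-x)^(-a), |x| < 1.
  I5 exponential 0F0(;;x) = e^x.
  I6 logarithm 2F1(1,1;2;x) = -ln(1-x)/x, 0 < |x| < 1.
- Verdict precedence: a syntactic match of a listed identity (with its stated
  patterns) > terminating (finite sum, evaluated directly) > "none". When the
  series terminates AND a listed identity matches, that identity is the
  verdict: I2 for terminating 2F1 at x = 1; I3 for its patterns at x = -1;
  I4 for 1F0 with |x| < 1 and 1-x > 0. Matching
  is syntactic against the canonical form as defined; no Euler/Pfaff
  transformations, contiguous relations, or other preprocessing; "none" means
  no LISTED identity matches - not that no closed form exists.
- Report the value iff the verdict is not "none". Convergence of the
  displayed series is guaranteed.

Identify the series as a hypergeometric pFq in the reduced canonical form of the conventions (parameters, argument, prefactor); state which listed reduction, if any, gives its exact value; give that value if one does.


x = -6 here; the reduced form reads 0F2, upper {-}, lower {-1/3, 2}, C = -7/11. Verdict: none here - no I1-I6 shape fits x = -6 with lower {-1/3, 2}.

Structural cue: from the first term -7/11: the factor k^2 + 1 cancels (top and bottom), leaving C = -7/11.
Adjacent-term ratio: r(k) = (-6) * 1 / [(k-1/3) (k+2) (k+1)] - poly over poly, x = (-6) from leading terms; C = -7/11 at k = 0.


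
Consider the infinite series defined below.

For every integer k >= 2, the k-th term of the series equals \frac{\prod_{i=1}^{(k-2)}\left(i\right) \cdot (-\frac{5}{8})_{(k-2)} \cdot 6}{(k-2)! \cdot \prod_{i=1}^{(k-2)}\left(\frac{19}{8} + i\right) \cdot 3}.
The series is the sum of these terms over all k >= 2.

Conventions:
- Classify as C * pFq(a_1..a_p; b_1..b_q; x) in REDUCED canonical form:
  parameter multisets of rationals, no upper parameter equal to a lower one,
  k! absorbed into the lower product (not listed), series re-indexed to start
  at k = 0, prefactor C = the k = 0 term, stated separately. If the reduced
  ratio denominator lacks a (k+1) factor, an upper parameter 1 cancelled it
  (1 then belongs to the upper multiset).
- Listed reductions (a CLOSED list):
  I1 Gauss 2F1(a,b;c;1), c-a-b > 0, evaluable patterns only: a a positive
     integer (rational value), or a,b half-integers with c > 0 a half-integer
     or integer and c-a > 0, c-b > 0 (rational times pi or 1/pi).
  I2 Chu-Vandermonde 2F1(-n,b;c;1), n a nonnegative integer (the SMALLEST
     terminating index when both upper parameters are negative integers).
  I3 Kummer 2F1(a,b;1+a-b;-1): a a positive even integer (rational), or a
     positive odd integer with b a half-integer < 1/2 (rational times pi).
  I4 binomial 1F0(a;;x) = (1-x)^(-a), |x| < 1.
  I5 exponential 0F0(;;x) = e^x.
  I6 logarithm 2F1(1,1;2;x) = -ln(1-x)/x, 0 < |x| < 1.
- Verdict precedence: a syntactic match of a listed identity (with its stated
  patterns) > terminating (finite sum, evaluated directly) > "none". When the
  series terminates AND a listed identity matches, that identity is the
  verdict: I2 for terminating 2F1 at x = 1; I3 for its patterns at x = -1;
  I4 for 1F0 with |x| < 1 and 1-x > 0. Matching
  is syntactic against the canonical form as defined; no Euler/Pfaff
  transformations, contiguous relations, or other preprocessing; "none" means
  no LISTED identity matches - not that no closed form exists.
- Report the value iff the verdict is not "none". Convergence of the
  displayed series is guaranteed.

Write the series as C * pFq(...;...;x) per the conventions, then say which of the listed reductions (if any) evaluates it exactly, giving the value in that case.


Reduced: x = 1, 2F1, upper = {-\frac{5}{8}, 1}, lower = {\frac{27}{8}}, C = 2. Verdict (x = 1): the Gauss summation I1 applies (x = 1: the Gamma ratio telescopes since c-a-b = 3 > 0 and a = 1 in Z>0). Exact value: \frac{19}{12}.

First insight: x = 1 and the running product (C = 2, x = 1) telescopes to a rising factorial.
Step ratio: r(k) = 1 * (k-\frac{5}{8}) (k+1) / [(k+\frac{27}{8}) (k+1)] - rational; roots negated = parameters, x = 1, C = 2.


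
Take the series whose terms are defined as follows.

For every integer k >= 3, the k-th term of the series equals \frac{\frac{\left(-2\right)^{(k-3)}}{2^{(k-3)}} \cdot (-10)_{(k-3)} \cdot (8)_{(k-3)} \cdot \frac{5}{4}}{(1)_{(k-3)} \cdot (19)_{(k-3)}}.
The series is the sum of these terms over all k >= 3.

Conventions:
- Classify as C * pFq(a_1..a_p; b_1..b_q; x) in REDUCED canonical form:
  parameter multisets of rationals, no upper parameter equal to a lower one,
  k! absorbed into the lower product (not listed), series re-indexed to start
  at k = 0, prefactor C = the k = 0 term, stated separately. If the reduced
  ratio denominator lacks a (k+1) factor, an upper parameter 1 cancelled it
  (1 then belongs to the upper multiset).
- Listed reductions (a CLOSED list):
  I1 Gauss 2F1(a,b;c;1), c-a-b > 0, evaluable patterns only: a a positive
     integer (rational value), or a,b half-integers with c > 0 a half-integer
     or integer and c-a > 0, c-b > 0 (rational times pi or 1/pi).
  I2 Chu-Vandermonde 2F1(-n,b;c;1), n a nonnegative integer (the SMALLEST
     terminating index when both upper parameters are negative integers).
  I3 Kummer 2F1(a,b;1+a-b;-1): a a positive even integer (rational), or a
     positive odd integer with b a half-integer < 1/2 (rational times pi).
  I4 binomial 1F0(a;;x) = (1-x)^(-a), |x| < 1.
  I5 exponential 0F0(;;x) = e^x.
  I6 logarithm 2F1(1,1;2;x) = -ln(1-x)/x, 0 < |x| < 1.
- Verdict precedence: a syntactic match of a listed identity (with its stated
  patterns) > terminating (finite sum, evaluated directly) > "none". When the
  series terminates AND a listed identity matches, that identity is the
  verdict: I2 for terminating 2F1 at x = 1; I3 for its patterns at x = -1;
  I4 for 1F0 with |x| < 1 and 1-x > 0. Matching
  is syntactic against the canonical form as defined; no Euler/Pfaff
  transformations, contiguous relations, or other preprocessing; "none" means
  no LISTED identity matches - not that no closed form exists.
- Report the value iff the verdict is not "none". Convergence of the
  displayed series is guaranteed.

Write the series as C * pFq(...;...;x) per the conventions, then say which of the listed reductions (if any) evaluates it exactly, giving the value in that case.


x = -1 here; the reduced form reads 2F1, upper {-10, 8}, lower {19}, C = \frac{5}{4}. Verdict at x = -1: Kummer (I3) matches (x = -1; c = 19 equals 1+a-b for upper {-10, 8}: listed pattern). Sum: \frac{765}{14}.

The tell: with t_0 = \frac{5}{4}, (1)_k (C = 5/4, x = -1) is k! itself.
Adjacent-term ratio: r(k) = -1 * (k-10) (k+8) / [(k+19) (k+1)] - rational in k. x = -1; t_0 = \frac{5}{4}; negate the roots.


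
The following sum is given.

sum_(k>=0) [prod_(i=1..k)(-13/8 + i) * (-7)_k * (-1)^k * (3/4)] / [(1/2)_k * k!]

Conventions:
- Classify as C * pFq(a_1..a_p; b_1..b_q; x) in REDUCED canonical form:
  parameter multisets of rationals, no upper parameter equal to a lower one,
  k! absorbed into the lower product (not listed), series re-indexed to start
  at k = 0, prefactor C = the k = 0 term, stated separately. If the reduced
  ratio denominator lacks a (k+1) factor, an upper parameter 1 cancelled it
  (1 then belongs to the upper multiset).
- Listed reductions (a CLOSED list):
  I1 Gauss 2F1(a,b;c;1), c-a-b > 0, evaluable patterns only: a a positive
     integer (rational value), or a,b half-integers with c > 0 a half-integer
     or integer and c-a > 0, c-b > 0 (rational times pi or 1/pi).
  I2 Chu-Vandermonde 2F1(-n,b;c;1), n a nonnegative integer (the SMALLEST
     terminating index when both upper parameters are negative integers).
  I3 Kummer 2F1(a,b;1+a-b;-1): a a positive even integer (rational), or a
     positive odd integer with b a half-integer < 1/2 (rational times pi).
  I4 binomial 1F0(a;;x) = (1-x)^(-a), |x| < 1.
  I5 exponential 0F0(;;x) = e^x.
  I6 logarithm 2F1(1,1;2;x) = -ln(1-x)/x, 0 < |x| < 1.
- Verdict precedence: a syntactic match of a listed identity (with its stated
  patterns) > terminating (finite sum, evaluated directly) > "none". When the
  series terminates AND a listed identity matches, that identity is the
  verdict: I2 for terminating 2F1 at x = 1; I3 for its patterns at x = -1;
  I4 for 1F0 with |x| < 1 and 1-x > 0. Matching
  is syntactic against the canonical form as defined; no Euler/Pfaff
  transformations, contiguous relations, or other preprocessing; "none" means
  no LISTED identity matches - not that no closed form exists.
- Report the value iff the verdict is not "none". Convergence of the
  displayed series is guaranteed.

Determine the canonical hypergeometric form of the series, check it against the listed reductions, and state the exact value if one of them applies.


Reduced: x = -1, 2F1, upper = {-7, -5/8}, lower = {1/2}, C = 3/4. Verdict: terminating at k = 7: the factor (-7)_k kills every later term; summing the 8 survivors is exact. Value: -17119233/851968.

First insight: from the first term 3/4: the running product (C = 3/4) telescopes to a rising factorial.
Term ratio: r(k) = (-1) * (k-7) (k-5/8) / [(k+1/2) (k+1)] - poly over poly, x = (-1) from leading terms; C = 3/4 at k = 0.


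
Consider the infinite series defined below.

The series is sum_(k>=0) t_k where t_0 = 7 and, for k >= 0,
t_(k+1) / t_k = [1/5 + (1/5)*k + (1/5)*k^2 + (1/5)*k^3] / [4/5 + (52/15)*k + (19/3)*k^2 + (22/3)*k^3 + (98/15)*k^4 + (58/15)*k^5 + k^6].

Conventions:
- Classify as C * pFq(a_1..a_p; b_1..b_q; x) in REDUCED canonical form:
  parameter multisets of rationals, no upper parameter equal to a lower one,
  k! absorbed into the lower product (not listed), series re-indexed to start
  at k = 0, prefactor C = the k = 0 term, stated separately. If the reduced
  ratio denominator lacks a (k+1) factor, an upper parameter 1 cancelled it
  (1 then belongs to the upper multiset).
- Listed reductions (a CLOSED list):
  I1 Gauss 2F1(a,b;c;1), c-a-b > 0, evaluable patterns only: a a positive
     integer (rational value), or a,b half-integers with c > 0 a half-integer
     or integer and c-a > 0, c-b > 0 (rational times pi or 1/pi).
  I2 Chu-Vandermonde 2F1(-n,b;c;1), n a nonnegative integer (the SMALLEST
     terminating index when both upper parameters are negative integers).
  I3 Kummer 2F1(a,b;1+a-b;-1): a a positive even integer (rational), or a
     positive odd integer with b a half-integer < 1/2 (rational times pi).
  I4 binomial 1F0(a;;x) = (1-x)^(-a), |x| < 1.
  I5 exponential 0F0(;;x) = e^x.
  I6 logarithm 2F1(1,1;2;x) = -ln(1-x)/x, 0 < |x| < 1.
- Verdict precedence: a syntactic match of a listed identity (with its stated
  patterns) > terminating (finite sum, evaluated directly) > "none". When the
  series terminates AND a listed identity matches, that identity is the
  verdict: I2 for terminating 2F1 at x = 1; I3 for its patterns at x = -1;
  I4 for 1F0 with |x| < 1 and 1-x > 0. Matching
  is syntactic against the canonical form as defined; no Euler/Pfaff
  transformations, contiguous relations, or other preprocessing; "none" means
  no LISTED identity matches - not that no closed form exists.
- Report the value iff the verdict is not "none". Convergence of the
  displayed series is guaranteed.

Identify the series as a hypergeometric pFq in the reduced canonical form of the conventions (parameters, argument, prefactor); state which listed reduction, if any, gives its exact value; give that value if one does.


The tell: with t_0 = 7, the parameter 1 appears in both the upper and lower lists and cancels (alongside the other common factor).
Ratio: r(k) = (1/5) * 1 / [(k+2/3) (k+6/5) (k+1)] ; factor over Q: parameters, x = (1/5), and C = 7.

Reduced: x = 1/5, 0F2, upper = {-}, lower = {2/3, 6/5}, C = 7. Verdict: no listed reduction: x = 1/5 and upper {-} fail every I1-I6 pattern.


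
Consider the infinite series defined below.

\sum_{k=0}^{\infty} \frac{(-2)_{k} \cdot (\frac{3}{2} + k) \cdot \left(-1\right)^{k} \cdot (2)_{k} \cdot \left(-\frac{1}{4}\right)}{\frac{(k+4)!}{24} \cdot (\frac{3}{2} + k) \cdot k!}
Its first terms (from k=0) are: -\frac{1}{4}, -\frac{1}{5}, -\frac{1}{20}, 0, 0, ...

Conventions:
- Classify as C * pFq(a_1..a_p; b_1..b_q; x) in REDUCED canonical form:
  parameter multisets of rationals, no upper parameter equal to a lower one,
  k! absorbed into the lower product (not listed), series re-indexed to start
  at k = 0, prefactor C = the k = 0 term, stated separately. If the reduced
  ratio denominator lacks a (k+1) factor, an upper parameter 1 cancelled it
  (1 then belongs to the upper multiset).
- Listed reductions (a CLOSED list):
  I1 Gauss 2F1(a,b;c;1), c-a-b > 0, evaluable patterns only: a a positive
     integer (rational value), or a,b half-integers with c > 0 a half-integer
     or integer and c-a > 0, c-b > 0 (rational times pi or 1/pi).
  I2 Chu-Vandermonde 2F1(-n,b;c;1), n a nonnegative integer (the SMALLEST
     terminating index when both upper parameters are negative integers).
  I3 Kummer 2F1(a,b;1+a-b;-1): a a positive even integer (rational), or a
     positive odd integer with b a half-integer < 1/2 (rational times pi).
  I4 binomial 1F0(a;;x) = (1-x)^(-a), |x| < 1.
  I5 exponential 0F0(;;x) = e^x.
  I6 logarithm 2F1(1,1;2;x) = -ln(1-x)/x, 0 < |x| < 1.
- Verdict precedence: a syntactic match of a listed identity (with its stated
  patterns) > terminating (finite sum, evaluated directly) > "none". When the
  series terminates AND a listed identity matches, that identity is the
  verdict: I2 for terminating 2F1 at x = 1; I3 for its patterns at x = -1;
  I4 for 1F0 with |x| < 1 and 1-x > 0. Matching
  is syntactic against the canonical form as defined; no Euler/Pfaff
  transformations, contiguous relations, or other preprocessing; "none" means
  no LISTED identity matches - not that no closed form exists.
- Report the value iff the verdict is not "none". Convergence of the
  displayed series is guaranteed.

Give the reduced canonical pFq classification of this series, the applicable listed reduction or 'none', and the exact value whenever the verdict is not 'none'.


x = -1 here; the reduced form reads 2F1, upper {-2, 2}, lower {5}, C = -\frac{1}{4}. Verdict at x = -1: Kummer (I3) matches (x = -1; c = 5 equals 1+a-b for upper {-2, 2}: listed pattern). Its exact value is -\frac{1}{2}.

Key observation: t_0 = -\frac{1}{4} here, and striking the common factor k + 3/2 reduces the term (C = -1/4).
Step ratio: r(k) = -1 * (k-2) (k+2) / [(k+5) (k+1)] - rational; roots negated = parameters, x = -1, C = -\frac{1}{4}.


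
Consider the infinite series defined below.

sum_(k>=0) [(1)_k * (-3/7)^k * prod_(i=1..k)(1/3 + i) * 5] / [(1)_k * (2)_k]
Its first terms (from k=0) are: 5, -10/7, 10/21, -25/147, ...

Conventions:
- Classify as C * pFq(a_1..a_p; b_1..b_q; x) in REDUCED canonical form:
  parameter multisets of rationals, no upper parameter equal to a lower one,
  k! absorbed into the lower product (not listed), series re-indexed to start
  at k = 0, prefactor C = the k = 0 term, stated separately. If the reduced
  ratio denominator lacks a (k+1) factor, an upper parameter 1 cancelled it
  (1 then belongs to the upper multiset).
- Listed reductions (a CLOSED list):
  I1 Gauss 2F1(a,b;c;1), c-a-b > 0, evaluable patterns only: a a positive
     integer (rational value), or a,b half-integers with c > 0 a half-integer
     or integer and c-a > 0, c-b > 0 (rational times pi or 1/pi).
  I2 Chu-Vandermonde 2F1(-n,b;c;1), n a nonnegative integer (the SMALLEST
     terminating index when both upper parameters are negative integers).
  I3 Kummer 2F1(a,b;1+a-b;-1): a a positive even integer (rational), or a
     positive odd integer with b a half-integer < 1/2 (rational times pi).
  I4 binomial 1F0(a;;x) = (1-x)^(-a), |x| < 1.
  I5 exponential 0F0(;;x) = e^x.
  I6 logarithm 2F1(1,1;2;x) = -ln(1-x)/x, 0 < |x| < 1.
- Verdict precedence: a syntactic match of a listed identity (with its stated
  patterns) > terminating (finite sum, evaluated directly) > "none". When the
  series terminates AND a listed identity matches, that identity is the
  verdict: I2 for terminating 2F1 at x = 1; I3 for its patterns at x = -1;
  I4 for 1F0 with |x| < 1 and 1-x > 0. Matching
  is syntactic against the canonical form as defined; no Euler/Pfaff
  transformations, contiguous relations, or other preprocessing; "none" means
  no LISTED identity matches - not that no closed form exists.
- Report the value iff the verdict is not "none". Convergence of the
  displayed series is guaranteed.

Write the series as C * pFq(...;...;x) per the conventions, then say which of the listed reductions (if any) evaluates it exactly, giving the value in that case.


With C = 5: the canonical form is 2F1(1, 4/3; 2; -3/7). Verdict: none. No listed pattern accepts 2F1(1, 4/3; 2; -3/7).

Key observation: x = (-3/7) and the running product (prefactor 5) telescopes to a rising factorial.
Term ratio: r(k) = (-3/7) * (k+1) (k+4/3) / [(k+2) (k+1)] - rational; roots negated = parameters, x = (-3/7), C = 5.


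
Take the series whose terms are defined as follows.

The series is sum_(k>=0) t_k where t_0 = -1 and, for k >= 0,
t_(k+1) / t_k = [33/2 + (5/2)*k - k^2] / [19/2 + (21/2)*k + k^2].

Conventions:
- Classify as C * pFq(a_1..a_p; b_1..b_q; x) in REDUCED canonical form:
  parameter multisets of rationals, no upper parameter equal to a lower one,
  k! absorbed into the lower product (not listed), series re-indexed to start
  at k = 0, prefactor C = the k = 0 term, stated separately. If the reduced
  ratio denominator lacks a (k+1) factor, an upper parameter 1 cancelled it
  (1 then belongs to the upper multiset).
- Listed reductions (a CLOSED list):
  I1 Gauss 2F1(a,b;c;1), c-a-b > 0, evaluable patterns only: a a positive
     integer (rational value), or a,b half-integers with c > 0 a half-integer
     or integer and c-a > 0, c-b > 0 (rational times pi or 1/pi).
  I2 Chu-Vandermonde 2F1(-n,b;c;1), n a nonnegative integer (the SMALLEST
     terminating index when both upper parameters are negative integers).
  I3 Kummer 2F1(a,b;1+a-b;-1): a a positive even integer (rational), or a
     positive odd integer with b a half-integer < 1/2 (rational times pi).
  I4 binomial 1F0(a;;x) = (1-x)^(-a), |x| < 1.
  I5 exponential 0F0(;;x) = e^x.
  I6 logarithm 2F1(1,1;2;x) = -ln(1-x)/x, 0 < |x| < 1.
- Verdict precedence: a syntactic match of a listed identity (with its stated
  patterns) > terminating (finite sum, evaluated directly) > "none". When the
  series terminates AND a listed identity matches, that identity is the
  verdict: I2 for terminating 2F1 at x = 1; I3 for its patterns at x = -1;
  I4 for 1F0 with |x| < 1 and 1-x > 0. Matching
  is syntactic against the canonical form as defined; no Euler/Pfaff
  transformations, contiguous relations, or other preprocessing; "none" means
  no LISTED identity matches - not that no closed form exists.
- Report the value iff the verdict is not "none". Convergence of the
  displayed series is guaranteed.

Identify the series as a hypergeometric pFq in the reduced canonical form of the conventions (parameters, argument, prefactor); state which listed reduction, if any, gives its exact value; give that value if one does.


This is -1 * 2F1(-11/2, 3; 19/2; -1) in reduced canonical form. Verdict at x = -1: Kummer's theorem (I3) matches (x = -1; c = 19/2 equals 1+a-b for upper {-11/2, 3}: listed pattern). Exact value: (-109395/65536) * pi.

Key step: t_0 = -1 here, and roots of the ratio polynomials (C = -1, x = -1) are the negated parameters.
Ratio: r(k) = (-1) * (k-11/2) (k+3) / [(k+19/2) (k+1)] - rational in k, leading ratio (-1); with t_0 = -1, classification follows.


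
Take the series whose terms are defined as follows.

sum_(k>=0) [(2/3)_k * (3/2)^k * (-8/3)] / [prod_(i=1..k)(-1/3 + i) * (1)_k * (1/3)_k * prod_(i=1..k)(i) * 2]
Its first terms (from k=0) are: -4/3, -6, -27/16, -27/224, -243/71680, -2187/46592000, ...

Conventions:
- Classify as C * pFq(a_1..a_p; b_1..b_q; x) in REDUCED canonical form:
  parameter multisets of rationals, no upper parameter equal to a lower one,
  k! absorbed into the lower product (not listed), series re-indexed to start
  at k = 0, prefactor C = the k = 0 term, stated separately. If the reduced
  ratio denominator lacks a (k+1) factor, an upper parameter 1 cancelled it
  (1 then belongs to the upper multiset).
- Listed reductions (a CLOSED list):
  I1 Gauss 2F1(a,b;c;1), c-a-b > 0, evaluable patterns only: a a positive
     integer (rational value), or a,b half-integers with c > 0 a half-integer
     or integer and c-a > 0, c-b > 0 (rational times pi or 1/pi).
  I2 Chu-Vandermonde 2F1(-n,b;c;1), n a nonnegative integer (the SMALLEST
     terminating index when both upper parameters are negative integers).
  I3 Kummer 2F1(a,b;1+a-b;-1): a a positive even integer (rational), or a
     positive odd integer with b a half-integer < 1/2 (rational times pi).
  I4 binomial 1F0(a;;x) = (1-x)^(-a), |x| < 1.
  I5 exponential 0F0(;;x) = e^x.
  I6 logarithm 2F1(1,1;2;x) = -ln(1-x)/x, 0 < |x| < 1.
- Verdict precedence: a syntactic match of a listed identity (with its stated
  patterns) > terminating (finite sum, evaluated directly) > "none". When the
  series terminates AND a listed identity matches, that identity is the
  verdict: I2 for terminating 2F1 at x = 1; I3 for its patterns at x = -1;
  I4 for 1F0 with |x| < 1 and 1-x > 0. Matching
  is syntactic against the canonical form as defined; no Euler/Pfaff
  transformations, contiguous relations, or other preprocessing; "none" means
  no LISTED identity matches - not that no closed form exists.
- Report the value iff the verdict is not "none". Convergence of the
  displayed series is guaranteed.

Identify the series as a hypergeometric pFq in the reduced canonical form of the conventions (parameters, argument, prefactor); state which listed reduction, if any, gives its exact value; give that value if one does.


Canonical form: C = -4/3 times 0F2 with upper {-}, lower {1/3, 1}, x = 3/2. Verdict: none. Every listed pattern misses the 0F2 form at 3/2, upper {-}.

Structural cue: t_0 being -4/3, the product of the first k integers (prefactor -4/3) is k!.
Adjacent-term ratio: r(k) = (3/2) * 1 / [(k+1/3) (k+1) (k+1)] - poly over poly, x = (3/2) from leading terms; C = -4/3 at k = 0.


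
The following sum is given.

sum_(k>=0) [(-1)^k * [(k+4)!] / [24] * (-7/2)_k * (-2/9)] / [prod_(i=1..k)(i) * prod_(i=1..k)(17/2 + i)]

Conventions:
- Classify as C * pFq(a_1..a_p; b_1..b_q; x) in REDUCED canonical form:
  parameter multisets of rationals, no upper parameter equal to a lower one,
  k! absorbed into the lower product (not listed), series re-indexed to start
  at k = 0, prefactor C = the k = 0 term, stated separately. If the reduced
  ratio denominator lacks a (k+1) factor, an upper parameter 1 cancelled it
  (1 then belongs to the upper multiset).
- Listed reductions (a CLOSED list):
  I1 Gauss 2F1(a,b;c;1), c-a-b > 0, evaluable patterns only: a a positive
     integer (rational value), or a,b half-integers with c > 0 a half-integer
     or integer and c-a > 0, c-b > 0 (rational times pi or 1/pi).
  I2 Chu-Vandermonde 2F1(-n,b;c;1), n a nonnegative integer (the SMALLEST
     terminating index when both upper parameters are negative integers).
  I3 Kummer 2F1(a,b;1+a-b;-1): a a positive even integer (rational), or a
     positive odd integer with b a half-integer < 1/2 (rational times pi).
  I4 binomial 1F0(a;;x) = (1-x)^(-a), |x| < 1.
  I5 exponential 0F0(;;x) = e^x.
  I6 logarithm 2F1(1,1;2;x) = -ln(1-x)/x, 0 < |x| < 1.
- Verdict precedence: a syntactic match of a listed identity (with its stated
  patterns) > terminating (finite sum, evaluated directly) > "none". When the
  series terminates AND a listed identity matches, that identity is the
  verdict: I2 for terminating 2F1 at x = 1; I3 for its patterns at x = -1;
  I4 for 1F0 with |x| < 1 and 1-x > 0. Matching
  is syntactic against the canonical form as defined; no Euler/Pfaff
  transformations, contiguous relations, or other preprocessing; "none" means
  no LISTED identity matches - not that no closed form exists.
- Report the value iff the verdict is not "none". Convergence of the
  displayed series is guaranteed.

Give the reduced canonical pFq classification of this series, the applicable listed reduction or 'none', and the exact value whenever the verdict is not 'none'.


With C = -2/9: the canonical form is 2F1(-7/2, 5; 19/2; -1). Verdict (x = -1): Kummer's theorem (I3) applies (x = -1; c = 19/2 equals 1+a-b for upper {-7/2, 5}: listed pattern). Hence: (-85085/262144) * pi.

First insight: with t_0 = -2/9, the lower running product (C = -2/9) is a rising factorial.
Consecutive-term ratio: r(k) = (-1) * (k-7/2) (k+5) / [(k+19/2) (k+1)] - rational in k, leading ratio (-1); with t_0 = -2/9, classification follows.


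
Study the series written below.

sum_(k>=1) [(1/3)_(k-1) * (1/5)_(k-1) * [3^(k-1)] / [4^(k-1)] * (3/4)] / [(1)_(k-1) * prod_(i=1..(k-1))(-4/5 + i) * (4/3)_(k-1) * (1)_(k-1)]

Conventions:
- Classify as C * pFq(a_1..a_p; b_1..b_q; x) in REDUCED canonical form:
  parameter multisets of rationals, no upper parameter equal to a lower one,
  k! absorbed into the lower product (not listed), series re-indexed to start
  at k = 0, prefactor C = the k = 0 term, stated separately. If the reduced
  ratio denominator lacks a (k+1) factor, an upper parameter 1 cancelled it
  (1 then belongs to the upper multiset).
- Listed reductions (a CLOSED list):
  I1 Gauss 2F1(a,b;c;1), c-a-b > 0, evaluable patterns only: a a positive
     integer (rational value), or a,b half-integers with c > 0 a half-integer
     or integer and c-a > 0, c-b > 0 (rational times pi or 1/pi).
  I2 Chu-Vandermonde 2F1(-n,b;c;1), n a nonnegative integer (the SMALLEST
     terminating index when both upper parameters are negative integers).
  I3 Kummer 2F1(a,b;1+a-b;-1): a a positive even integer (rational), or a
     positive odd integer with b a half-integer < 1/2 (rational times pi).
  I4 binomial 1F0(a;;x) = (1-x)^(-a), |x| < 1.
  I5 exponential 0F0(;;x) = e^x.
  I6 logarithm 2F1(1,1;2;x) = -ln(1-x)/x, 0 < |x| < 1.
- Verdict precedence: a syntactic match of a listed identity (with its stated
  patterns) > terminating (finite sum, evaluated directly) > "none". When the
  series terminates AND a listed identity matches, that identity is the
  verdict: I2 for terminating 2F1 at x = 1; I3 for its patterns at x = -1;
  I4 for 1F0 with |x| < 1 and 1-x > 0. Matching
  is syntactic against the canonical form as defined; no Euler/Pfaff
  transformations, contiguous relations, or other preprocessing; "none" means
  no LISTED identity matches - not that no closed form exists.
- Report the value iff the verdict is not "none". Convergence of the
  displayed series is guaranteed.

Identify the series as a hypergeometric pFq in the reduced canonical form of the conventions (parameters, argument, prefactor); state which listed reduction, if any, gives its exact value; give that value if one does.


Canonical form: C = 3/4 times 1F2 with upper {1/3}, lower {1, 4/3}, x = 3/4. Verdict: none - this 1F2 at x = 3/4 matches no listed pattern, and upper {1/3} holds no stopper.

The tell: x = (3/4) and (1)_k (prefactor 3/4) is k! itself.
Step ratio: r(k) = (3/4) * (k+1/3) / [(k+1) (k+4/3) (k+1)] - rational in k, leading ratio (3/4); with t_0 = 3/4, classification follows.


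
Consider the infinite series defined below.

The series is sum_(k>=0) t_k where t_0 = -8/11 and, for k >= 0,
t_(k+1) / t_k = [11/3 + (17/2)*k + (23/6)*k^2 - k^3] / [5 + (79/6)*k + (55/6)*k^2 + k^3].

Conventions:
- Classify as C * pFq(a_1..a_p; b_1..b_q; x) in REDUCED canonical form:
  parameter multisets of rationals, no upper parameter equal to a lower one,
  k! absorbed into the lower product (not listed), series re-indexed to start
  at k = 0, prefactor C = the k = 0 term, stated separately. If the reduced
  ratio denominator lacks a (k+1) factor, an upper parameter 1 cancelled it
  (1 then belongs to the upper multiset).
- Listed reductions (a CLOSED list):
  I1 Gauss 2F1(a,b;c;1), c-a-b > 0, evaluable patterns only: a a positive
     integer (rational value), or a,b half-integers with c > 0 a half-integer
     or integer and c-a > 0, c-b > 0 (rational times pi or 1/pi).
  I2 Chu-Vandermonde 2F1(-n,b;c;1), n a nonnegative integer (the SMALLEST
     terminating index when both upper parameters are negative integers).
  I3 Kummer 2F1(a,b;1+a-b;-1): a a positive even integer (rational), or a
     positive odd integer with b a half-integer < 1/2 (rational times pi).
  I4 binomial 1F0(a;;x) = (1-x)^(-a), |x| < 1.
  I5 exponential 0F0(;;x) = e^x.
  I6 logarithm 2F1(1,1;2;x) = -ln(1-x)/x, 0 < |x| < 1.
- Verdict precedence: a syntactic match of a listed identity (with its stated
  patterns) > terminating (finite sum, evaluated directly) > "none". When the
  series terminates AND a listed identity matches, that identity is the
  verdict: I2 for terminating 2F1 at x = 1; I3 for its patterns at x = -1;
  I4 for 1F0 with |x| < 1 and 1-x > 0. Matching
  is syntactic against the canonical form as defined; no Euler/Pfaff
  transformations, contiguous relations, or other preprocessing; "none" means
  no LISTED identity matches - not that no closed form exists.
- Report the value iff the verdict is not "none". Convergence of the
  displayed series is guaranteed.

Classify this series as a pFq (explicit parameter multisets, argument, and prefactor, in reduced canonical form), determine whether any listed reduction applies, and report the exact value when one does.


Reduced: x = -1, 2F1, upper = {-11/2, 1}, lower = {15/2}, C = -8/11. Verdict (x = -1): the Kummer evaluation I3 applies (x = -1; c = 15/2 equals 1+a-b for upper {-11/2, 1}: listed pattern). Hence: (-273/512) * pi.

Structural cue: t_0 being -8/11, factor the ratio over Q (C = -8/11): negated roots = parameters.
Adjacent-term ratio: r(k) = (-1) * (k-11/2) (k+1) / [(k+15/2) (k+1)] - rational in k, leading ratio (-1); with t_0 = -8/11, classification follows.


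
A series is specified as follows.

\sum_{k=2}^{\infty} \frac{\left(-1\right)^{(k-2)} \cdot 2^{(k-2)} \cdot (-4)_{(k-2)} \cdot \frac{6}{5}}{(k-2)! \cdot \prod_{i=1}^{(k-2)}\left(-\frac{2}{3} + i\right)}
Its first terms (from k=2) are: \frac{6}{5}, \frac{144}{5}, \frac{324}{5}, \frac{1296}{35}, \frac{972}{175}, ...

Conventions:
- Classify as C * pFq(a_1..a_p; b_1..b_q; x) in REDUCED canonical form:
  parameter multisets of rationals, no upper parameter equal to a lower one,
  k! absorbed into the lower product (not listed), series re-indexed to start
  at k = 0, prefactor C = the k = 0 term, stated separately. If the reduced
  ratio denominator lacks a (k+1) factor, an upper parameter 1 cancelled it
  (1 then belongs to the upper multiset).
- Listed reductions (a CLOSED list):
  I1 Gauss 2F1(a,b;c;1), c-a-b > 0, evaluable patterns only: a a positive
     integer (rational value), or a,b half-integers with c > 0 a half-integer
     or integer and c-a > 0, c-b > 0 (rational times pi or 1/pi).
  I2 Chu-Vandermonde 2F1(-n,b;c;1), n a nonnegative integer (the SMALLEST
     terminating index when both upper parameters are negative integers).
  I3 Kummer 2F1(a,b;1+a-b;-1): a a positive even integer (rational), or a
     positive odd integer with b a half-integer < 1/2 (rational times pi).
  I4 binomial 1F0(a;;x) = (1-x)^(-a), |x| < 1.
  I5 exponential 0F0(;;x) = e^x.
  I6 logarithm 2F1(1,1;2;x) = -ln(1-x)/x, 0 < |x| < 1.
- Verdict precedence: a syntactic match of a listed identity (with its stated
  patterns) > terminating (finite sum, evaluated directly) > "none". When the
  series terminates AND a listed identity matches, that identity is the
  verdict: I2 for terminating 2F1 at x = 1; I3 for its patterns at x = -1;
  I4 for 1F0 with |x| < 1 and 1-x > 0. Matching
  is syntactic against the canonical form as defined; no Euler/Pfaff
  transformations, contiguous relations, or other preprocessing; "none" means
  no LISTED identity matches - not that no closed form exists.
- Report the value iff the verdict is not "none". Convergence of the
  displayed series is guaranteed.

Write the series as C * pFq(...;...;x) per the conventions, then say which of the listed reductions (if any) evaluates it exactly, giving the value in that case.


The series (x = -2) is 1F1: upper {-4}, lower {\frac{1}{3}}, prefactor \frac{6}{5}. Verdict: terminating - upper parameter -4 makes this a finite sum (last index 4), evaluated exactly. Exact value: \frac{24042}{175}.

Key step: from the first term \frac{6}{5}: the lower running product (C = 6/5) is a rising factorial.
Adjacent-term ratio: r(k) = -2 * (k-4) / [(k+\frac{1}{3}) (k+1)] - rational in k. x = -2; t_0 = \frac{6}{5}; negate the roots.


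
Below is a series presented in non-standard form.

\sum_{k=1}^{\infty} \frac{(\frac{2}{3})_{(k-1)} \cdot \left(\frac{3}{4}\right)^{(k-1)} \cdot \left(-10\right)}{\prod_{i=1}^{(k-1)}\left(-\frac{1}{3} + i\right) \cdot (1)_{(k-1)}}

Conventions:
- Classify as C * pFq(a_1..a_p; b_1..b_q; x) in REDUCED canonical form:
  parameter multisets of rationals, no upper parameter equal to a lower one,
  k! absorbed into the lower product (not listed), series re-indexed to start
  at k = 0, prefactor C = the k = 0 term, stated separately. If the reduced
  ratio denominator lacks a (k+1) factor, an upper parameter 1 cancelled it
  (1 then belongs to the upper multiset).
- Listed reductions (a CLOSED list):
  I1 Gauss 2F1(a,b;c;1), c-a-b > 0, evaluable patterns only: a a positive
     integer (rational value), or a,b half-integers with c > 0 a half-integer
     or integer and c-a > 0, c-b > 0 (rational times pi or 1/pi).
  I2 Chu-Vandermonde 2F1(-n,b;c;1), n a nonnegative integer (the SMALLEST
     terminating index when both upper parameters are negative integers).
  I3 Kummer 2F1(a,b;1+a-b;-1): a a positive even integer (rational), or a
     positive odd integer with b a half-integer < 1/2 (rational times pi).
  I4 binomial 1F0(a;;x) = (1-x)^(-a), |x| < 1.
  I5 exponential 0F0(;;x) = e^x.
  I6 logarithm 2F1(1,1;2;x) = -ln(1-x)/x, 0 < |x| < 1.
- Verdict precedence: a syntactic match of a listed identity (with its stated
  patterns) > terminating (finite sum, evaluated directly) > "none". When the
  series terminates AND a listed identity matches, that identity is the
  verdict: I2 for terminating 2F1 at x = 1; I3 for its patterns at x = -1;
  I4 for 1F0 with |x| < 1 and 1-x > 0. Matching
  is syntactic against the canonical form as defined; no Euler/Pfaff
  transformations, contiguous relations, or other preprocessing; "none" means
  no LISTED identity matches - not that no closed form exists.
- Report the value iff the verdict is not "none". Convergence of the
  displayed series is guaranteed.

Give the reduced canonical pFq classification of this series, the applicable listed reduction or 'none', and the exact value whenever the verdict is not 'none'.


Classification (C = -10): 0F0 with upper {-}, lower {-}, argument x = \frac{3}{4}. Verdict: the I5 exponential reduction fires (the 0F0 exponential series at x = \frac{3}{4}). Sum: \left(-10\right) \cdot e^{\frac{3}{4}}.

The tell: t_0 = -10 here, and the lower running product (C = -10, x = 3/4) is a rising factorial.
Adjacent-term ratio: r(k) = \frac{3}{4} * 1 / [(k+1)] - rational in k, leading ratio \frac{3}{4}; with t_0 = -10, classification follows.
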